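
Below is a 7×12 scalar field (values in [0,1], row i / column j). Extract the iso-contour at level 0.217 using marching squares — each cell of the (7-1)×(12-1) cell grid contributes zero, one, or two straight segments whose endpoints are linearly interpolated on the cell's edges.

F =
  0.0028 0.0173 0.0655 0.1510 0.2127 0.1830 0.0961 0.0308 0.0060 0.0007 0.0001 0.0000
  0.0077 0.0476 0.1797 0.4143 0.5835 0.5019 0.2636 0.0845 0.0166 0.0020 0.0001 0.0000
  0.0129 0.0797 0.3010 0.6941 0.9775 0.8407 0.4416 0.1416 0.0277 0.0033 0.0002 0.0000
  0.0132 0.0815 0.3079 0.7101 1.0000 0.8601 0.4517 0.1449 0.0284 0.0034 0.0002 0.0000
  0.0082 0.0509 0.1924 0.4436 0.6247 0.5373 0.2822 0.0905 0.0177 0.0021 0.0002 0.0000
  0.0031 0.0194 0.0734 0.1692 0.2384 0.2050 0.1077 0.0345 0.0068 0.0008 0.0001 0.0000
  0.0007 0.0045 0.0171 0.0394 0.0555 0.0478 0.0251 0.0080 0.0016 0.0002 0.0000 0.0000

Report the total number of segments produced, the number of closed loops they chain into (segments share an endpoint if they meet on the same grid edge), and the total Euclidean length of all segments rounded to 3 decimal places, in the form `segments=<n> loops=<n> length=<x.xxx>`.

cell (0,2): code 0100 → (0.251,3.000)–(1.000,2.159)
cell (0,3): code 1100 → (0.012,4.000)–(0.251,3.000)
cell (0,4): code 1100 → (0.107,5.000)–(0.012,4.000)
cell (0,5): code 1100 → (0.722,6.000)–(0.107,5.000)
cell (0,6): code 1000 → (1.000,6.260)–(0.722,6.000)
cell (1,1): code 0100 → (1.308,2.000)–(2.000,1.620)
cell (1,2): code 1110 → (1.000,2.159)–(1.308,2.000)
cell (1,6): code 1001 → (2.000,6.749)–(1.000,6.260)
cell (2,1): code 0110 → (2.000,1.620)–(3.000,1.598)
cell (2,6): code 1001 → (3.000,6.765)–(2.000,6.749)
cell (3,1): code 0010 → (3.000,1.598)–(3.787,2.000)
cell (3,2): code 0111 → (3.787,2.000)–(4.000,2.098)
cell (3,6): code 1001 → (4.000,6.340)–(3.000,6.765)
cell (4,2): code 0010 → (4.000,2.098)–(4.826,3.000)
cell (4,3): code 0111 → (4.826,3.000)–(5.000,3.691)
cell (4,4): code 1011 → (5.000,4.641)–(4.964,5.000)
cell (4,5): code 0011 → (4.964,5.000)–(4.374,6.000)
cell (4,6): code 0001 → (4.374,6.000)–(4.000,6.340)
cell (5,3): code 0010 → (5.000,3.691)–(5.117,4.000)
cell (5,4): code 0001 → (5.117,4.000)–(5.000,4.641)
total: 20 segments, chained into 1 closed loop(s), length Σ = 16.112578

segments=20 loops=1 length=16.113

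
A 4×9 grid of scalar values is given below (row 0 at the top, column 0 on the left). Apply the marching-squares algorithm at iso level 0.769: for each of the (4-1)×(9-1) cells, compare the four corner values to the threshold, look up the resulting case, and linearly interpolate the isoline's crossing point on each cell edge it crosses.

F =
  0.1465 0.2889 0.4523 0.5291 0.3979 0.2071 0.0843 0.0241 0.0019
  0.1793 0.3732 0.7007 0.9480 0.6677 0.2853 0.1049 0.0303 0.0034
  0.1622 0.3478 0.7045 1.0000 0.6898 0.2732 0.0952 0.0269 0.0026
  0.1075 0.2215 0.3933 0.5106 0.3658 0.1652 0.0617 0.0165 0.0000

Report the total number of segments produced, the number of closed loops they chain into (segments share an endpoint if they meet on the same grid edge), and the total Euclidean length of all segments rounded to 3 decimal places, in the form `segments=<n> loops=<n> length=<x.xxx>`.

cell (0,2): code 0100 → (0.573,3.000)–(1.000,2.276)
cell (0,3): code 1000 → (1.000,3.639)–(0.573,3.000)
cell (1,2): code 0110 → (1.000,2.276)–(2.000,2.218)
cell (1,3): code 1001 → (2.000,3.745)–(1.000,3.639)
cell (2,2): code 0010 → (2.000,2.218)–(2.472,3.000)
cell (2,3): code 0001 → (2.472,3.000)–(2.000,3.745)
total: 6 segments, chained into 1 closed loop(s), length Σ = 5.411045

segments=6 loops=1 length=5.411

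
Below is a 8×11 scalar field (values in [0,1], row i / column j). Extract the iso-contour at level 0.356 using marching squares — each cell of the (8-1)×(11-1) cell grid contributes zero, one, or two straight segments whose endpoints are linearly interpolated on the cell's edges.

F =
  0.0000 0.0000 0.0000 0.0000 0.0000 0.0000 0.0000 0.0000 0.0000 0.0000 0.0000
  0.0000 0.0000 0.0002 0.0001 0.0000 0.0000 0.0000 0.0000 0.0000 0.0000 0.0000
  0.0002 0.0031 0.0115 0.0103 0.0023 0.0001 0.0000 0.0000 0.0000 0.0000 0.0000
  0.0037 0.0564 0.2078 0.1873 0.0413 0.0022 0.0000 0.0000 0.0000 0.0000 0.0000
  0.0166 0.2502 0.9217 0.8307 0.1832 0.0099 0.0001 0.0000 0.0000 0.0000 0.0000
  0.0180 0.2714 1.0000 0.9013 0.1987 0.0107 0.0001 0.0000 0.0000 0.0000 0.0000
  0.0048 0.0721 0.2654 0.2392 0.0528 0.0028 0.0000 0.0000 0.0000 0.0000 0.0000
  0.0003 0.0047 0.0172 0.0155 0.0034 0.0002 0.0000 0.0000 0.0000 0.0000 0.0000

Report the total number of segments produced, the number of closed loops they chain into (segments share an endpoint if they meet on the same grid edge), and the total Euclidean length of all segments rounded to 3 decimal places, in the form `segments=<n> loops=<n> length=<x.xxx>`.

cell (3,1): code 0100 → (3.208,2.000)–(4.000,1.158)
cell (3,2): code 1100 → (3.262,3.000)–(3.208,2.000)
cell (3,3): code 1000 → (4.000,3.733)–(3.262,3.000)
cell (4,1): code 0110 → (4.000,1.158)–(5.000,1.116)
cell (4,3): code 1001 → (5.000,3.776)–(4.000,3.733)
cell (5,1): code 0010 → (5.000,1.116)–(5.877,2.000)
cell (5,2): code 0011 → (5.877,2.000)–(5.824,3.000)
cell (5,3): code 0001 → (5.824,3.000)–(5.000,3.776)
total: 8 segments, chained into 1 closed loop(s), length Σ = 8.577915

segments=8 loops=1 length=8.578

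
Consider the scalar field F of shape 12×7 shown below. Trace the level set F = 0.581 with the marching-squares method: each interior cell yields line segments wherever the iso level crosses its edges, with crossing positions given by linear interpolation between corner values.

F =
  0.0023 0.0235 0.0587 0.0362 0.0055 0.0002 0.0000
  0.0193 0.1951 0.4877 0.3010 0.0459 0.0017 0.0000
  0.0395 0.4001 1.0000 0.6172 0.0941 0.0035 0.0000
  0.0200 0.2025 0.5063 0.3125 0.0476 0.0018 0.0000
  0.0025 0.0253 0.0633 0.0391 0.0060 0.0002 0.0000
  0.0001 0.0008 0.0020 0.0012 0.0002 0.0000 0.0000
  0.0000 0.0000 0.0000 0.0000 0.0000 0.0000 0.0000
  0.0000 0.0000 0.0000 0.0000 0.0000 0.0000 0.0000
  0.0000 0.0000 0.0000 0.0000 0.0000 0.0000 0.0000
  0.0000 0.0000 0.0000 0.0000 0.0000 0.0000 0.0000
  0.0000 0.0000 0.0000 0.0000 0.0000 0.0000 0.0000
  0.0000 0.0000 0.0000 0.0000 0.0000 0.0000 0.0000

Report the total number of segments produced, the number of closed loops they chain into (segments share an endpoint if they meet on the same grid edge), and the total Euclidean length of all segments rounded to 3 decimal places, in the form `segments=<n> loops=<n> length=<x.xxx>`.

segments=6 loops=1 length=4.907

cell (1,1): code 0100 → (1.182,2.000)–(2.000,1.302)
cell (1,2): code 1100 → (1.886,3.000)–(1.182,2.000)
cell (1,3): code 1000 → (2.000,3.069)–(1.886,3.000)
cell (2,1): code 0010 → (2.000,1.302)–(2.849,2.000)
cell (2,2): code 0011 → (2.849,2.000)–(2.119,3.000)
cell (2,3): code 0001 → (2.119,3.000)–(2.000,3.069)
total: 6 segments, chained into 1 closed loop(s), length Σ = 4.906579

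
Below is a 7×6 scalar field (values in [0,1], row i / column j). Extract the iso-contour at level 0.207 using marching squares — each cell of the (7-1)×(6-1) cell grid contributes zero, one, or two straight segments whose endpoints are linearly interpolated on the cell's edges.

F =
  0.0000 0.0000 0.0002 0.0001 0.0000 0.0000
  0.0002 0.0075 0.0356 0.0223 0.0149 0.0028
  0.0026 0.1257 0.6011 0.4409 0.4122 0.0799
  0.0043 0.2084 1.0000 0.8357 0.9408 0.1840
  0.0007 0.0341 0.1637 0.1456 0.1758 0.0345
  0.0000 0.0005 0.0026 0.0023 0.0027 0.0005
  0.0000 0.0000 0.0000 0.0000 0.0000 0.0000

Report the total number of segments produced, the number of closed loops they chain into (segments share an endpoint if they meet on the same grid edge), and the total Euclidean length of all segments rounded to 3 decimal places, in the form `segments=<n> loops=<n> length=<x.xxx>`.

segments=12 loops=1 length=10.724

cell (1,1): code 0100 → (1.303,2.000)–(2.000,1.171)
cell (1,2): code 1100 → (1.441,3.000)–(1.303,2.000)
cell (1,3): code 1100 → (1.484,4.000)–(1.441,3.000)
cell (1,4): code 1000 → (2.000,4.618)–(1.484,4.000)
cell (2,0): code 0100 → (2.983,1.000)–(3.000,0.993)
cell (2,1): code 1110 → (2.000,1.171)–(2.983,1.000)
cell (2,4): code 1001 → (3.000,4.970)–(2.000,4.618)
cell (3,0): code 0010 → (3.000,0.993)–(3.008,1.000)
cell (3,1): code 0011 → (3.008,1.000)–(3.948,2.000)
cell (3,2): code 0011 → (3.948,2.000)–(3.911,3.000)
cell (3,3): code 0011 → (3.911,3.000)–(3.959,4.000)
cell (3,4): code 0001 → (3.959,4.000)–(3.000,4.970)
total: 12 segments, chained into 1 closed loop(s), length Σ = 10.723597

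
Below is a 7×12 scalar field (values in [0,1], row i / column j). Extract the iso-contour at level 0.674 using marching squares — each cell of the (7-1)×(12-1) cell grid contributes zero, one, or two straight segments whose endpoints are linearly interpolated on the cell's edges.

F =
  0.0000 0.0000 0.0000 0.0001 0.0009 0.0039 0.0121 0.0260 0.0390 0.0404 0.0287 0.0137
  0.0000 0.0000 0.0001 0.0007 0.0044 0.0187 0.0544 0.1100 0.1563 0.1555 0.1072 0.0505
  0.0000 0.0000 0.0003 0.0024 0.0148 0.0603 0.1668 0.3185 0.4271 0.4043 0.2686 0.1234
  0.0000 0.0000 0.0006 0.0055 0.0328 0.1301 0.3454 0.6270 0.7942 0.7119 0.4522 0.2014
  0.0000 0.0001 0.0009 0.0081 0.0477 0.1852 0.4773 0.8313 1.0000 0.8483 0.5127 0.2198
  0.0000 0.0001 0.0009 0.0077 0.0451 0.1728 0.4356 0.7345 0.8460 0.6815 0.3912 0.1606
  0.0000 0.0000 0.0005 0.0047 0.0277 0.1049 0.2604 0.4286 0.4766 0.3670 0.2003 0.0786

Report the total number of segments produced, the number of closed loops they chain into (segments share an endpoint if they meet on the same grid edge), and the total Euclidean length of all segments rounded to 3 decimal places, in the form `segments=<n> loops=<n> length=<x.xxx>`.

segments=12 loops=1 length=8.912

cell (2,7): code 0100 → (2.673,8.000)–(3.000,7.281)
cell (2,8): code 1100 → (2.877,9.000)–(2.673,8.000)
cell (2,9): code 1000 → (3.000,9.146)–(2.877,9.000)
cell (3,6): code 0100 → (3.230,7.000)–(4.000,6.556)
cell (3,7): code 1110 → (3.000,7.281)–(3.230,7.000)
cell (3,9): code 1001 → (4.000,9.519)–(3.000,9.146)
cell (4,6): code 0110 → (4.000,6.556)–(5.000,6.798)
cell (4,9): code 1001 → (5.000,9.026)–(4.000,9.519)
cell (5,6): code 0010 → (5.000,6.798)–(5.198,7.000)
cell (5,7): code 0011 → (5.198,7.000)–(5.466,8.000)
cell (5,8): code 0011 → (5.466,8.000)–(5.024,9.000)
cell (5,9): code 0001 → (5.024,9.000)–(5.000,9.026)
total: 12 segments, chained into 1 closed loop(s), length Σ = 8.911890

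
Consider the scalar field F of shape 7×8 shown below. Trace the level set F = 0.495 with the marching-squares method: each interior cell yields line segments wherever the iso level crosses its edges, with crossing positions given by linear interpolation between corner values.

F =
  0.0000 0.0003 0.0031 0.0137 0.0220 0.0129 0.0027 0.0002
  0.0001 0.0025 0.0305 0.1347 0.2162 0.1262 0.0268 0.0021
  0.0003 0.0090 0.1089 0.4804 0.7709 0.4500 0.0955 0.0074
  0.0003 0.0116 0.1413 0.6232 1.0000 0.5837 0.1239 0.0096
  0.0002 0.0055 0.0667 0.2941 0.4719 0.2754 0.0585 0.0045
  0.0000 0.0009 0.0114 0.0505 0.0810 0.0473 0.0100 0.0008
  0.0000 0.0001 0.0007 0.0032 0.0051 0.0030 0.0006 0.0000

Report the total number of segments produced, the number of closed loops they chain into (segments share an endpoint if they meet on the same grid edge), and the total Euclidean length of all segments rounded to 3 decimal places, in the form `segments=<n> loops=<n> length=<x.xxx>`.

segments=10 loops=1 length=7.342

cell (1,3): code 0100 → (1.503,4.000)–(2.000,3.050)
cell (1,4): code 1000 → (2.000,4.860)–(1.503,4.000)
cell (2,2): code 0100 → (2.102,3.000)–(3.000,2.734)
cell (2,3): code 1110 → (2.000,3.050)–(2.102,3.000)
cell (2,4): code 1101 → (2.337,5.000)–(2.000,4.860)
cell (2,5): code 1000 → (3.000,5.193)–(2.337,5.000)
cell (3,2): code 0010 → (3.000,2.734)–(3.390,3.000)
cell (3,3): code 0011 → (3.390,3.000)–(3.956,4.000)
cell (3,4): code 0011 → (3.956,4.000)–(3.288,5.000)
cell (3,5): code 0001 → (3.288,5.000)–(3.000,5.193)
total: 10 segments, chained into 1 closed loop(s), length Σ = 7.341601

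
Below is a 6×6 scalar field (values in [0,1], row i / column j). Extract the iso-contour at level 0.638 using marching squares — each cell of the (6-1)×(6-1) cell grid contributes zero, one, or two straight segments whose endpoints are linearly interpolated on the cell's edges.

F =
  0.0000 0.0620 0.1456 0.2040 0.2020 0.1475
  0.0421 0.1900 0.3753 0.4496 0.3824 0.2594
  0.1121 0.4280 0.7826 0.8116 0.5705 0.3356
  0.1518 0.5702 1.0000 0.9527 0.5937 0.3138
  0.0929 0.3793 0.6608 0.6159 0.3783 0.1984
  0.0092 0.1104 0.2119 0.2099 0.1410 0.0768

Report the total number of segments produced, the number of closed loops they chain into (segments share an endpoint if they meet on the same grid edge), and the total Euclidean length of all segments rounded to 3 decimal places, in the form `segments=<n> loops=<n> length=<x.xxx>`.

cell (1,1): code 0100 → (1.645,2.000)–(2.000,1.592)
cell (1,2): code 1100 → (1.520,3.000)–(1.645,2.000)
cell (1,3): code 1000 → (2.000,3.720)–(1.520,3.000)
cell (2,1): code 0110 → (2.000,1.592)–(3.000,1.158)
cell (2,3): code 1001 → (3.000,3.877)–(2.000,3.720)
cell (3,1): code 0110 → (3.000,1.158)–(4.000,1.919)
cell (3,2): code 1011 → (4.000,2.508)–(3.934,3.000)
cell (3,3): code 0001 → (3.934,3.000)–(3.000,3.877)
cell (4,1): code 0010 → (4.000,1.919)–(4.051,2.000)
cell (4,2): code 0001 → (4.051,2.000)–(4.000,2.508)
total: 10 segments, chained into 1 closed loop(s), length Σ = 8.156488

segments=10 loops=1 length=8.156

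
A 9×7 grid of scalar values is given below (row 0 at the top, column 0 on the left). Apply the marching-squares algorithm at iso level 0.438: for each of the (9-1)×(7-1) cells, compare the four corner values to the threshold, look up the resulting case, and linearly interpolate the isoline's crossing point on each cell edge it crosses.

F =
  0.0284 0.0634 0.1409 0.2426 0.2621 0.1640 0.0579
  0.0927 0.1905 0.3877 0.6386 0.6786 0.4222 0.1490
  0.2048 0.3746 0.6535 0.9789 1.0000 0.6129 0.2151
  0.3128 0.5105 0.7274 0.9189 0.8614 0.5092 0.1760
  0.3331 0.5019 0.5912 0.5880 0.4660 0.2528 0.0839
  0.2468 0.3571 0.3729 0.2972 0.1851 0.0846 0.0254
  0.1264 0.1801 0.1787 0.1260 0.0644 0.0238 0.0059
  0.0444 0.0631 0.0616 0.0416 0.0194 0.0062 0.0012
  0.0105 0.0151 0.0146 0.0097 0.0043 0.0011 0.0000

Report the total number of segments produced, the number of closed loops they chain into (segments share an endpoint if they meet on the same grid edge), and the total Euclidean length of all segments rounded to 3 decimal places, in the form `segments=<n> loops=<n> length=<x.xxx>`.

cell (0,2): code 0100 → (0.493,3.000)–(1.000,2.200)
cell (0,3): code 1100 → (0.422,4.000)–(0.493,3.000)
cell (0,4): code 1000 → (1.000,4.938)–(0.422,4.000)
cell (1,1): code 0100 → (1.189,2.000)–(2.000,1.227)
cell (1,2): code 1110 → (1.000,2.200)–(1.189,2.000)
cell (1,4): code 1101 → (1.083,5.000)–(1.000,4.938)
cell (1,5): code 1000 → (2.000,5.440)–(1.083,5.000)
cell (2,0): code 0100 → (2.467,1.000)–(3.000,0.633)
cell (2,1): code 1110 → (2.000,1.227)–(2.467,1.000)
cell (2,5): code 1001 → (3.000,5.214)–(2.000,5.440)
cell (3,0): code 0110 → (3.000,0.633)–(4.000,0.621)
cell (3,4): code 1011 → (4.000,4.131)–(3.278,5.000)
cell (3,5): code 0001 → (3.278,5.000)–(3.000,5.214)
cell (4,0): code 0010 → (4.000,0.621)–(4.441,1.000)
cell (4,1): code 0011 → (4.441,1.000)–(4.702,2.000)
cell (4,2): code 0011 → (4.702,2.000)–(4.516,3.000)
cell (4,3): code 0011 → (4.516,3.000)–(4.100,4.000)
cell (4,4): code 0001 → (4.100,4.000)–(4.000,4.131)
total: 18 segments, chained into 1 closed loop(s), length Σ = 14.118644

segments=18 loops=1 length=14.119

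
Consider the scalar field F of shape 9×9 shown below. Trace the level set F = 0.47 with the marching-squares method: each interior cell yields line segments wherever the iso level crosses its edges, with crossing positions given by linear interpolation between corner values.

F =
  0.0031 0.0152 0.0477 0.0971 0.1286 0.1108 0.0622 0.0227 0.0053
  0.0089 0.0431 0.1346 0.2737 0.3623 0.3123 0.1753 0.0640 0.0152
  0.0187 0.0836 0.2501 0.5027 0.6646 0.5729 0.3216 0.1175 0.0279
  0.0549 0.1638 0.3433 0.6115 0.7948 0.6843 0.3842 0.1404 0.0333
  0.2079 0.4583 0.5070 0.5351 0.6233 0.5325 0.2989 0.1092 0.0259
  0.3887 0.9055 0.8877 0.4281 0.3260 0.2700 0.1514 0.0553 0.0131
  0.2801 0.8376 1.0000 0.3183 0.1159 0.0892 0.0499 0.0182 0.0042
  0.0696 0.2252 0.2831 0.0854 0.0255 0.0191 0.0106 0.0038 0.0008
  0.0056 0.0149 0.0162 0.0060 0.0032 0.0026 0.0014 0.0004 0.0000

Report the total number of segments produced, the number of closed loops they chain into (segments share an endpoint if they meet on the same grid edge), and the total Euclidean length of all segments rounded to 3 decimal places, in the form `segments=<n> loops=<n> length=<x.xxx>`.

cell (1,2): code 0100 → (1.857,3.000)–(2.000,2.871)
cell (1,3): code 1100 → (1.356,4.000)–(1.857,3.000)
cell (1,4): code 1100 → (1.605,5.000)–(1.356,4.000)
cell (1,5): code 1000 → (2.000,5.409)–(1.605,5.000)
cell (2,2): code 0110 → (2.000,2.871)–(3.000,2.472)
cell (2,5): code 1001 → (3.000,5.714)–(2.000,5.409)
cell (3,1): code 0100 → (3.774,2.000)–(4.000,1.240)
cell (3,2): code 1110 → (3.000,2.472)–(3.774,2.000)
cell (3,5): code 1001 → (4.000,5.268)–(3.000,5.714)
cell (4,0): code 0100 → (4.026,1.000)–(5.000,0.157)
cell (4,1): code 1110 → (4.000,1.240)–(4.026,1.000)
cell (4,2): code 1011 → (5.000,2.909)–(4.608,3.000)
cell (4,3): code 0011 → (4.608,3.000)–(4.516,4.000)
cell (4,4): code 0011 → (4.516,4.000)–(4.238,5.000)
cell (4,5): code 0001 → (4.238,5.000)–(4.000,5.268)
cell (5,0): code 0110 → (5.000,0.157)–(6.000,0.341)
cell (5,2): code 1001 → (6.000,2.777)–(5.000,2.909)
cell (6,0): code 0010 → (6.000,0.341)–(6.600,1.000)
cell (6,1): code 0011 → (6.600,1.000)–(6.739,2.000)
cell (6,2): code 0001 → (6.739,2.000)–(6.000,2.777)
total: 20 segments, chained into 1 closed loop(s), length Σ = 17.158036

segments=20 loops=1 length=17.158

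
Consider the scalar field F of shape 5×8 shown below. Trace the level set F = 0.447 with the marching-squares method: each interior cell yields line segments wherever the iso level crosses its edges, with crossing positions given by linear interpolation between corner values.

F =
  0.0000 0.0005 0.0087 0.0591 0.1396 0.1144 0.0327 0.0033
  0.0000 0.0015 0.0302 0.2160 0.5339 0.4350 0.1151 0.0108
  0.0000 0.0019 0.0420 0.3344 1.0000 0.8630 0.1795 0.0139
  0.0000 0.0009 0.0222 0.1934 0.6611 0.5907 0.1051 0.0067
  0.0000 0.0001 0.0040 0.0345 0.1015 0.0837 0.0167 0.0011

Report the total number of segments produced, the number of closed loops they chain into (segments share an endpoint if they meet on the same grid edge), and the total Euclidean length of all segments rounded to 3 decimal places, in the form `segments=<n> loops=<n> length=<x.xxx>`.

cell (0,3): code 0100 → (0.780,4.000)–(1.000,3.727)
cell (0,4): code 1000 → (1.000,4.879)–(0.780,4.000)
cell (1,3): code 0110 → (1.000,3.727)–(2.000,3.169)
cell (1,4): code 1101 → (1.028,5.000)–(1.000,4.879)
cell (1,5): code 1000 → (2.000,5.609)–(1.028,5.000)
cell (2,3): code 0110 → (2.000,3.169)–(3.000,3.542)
cell (2,5): code 1001 → (3.000,5.296)–(2.000,5.609)
cell (3,3): code 0010 → (3.000,3.542)–(3.383,4.000)
cell (3,4): code 0011 → (3.383,4.000)–(3.283,5.000)
cell (3,5): code 0001 → (3.283,5.000)–(3.000,5.296)
total: 10 segments, chained into 1 closed loop(s), length Σ = 7.799580

segments=10 loops=1 length=7.800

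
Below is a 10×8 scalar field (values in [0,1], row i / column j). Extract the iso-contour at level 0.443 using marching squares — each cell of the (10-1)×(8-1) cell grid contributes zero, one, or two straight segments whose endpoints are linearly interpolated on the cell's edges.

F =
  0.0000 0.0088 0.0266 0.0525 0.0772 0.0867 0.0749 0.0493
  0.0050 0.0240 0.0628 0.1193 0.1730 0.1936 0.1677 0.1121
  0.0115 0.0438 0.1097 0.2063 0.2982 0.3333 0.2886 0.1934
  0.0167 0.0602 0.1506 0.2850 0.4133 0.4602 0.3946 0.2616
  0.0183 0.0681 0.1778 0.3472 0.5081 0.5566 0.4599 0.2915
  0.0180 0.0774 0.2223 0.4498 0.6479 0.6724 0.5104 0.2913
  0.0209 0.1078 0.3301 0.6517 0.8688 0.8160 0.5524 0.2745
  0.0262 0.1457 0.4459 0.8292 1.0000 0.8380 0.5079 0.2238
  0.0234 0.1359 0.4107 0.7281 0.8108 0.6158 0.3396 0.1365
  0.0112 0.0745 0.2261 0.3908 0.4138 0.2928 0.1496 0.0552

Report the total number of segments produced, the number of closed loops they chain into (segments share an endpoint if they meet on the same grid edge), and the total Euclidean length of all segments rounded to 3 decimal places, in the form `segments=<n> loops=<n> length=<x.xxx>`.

segments=22 loops=1 length=16.278

cell (2,4): code 0100 → (2.864,5.000)–(3.000,4.633)
cell (2,5): code 1000 → (3.000,5.262)–(2.864,5.000)
cell (3,3): code 0100 → (3.313,4.000)–(4.000,3.595)
cell (3,4): code 1110 → (3.000,4.633)–(3.313,4.000)
cell (3,5): code 1101 → (3.741,6.000)–(3.000,5.262)
cell (3,6): code 1000 → (4.000,6.100)–(3.741,6.000)
cell (4,2): code 0100 → (4.934,3.000)–(5.000,2.970)
cell (4,3): code 1110 → (4.000,3.595)–(4.934,3.000)
cell (4,6): code 1001 → (5.000,6.308)–(4.000,6.100)
cell (5,2): code 0110 → (5.000,2.970)–(6.000,2.351)
cell (5,6): code 1001 → (6.000,6.394)–(5.000,6.308)
cell (6,1): code 0100 → (6.975,2.000)–(7.000,1.990)
cell (6,2): code 1110 → (6.000,2.351)–(6.975,2.000)
cell (6,6): code 1001 → (7.000,6.228)–(6.000,6.394)
cell (7,1): code 0010 → (7.000,1.990)–(7.082,2.000)
cell (7,2): code 0111 → (7.082,2.000)–(8.000,2.102)
cell (7,5): code 1011 → (8.000,5.626)–(7.386,6.000)
cell (7,6): code 0001 → (7.386,6.000)–(7.000,6.228)
cell (8,2): code 0010 → (8.000,2.102)–(8.845,3.000)
cell (8,3): code 0011 → (8.845,3.000)–(8.926,4.000)
cell (8,4): code 0011 → (8.926,4.000)–(8.535,5.000)
cell (8,5): code 0001 → (8.535,5.000)–(8.000,5.626)
total: 22 segments, chained into 1 closed loop(s), length Σ = 16.278498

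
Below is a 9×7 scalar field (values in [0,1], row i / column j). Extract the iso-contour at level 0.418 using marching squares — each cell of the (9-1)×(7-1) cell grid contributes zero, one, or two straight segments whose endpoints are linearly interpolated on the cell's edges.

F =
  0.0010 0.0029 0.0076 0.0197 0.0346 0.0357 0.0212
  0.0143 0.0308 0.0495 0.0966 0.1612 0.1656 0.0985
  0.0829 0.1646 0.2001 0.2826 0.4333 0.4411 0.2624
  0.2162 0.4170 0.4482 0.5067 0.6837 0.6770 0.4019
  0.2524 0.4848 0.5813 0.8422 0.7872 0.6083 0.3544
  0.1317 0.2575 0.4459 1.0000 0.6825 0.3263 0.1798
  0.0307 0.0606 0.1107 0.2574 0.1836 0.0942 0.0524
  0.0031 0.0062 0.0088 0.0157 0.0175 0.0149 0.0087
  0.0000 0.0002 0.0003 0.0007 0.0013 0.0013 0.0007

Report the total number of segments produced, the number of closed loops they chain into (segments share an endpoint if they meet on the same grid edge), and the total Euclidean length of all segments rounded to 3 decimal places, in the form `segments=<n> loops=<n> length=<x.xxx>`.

segments=18 loops=1 length=14.010

cell (1,3): code 0100 → (1.944,4.000)–(2.000,3.898)
cell (1,4): code 1100 → (1.916,5.000)–(1.944,4.000)
cell (1,5): code 1000 → (2.000,5.129)–(1.916,5.000)
cell (2,1): code 0100 → (2.878,2.000)–(3.000,1.032)
cell (2,2): code 1100 → (2.604,3.000)–(2.878,2.000)
cell (2,3): code 1110 → (2.000,3.898)–(2.604,3.000)
cell (2,5): code 1001 → (3.000,5.941)–(2.000,5.129)
cell (3,0): code 0100 → (3.015,1.000)–(4.000,0.713)
cell (3,1): code 1110 → (3.000,1.032)–(3.015,1.000)
cell (3,5): code 1001 → (4.000,5.750)–(3.000,5.941)
cell (4,0): code 0010 → (4.000,0.713)–(4.294,1.000)
cell (4,1): code 0111 → (4.294,1.000)–(5.000,1.852)
cell (4,4): code 1011 → (5.000,4.743)–(4.675,5.000)
cell (4,5): code 0001 → (4.675,5.000)–(4.000,5.750)
cell (5,1): code 0010 → (5.000,1.852)–(5.083,2.000)
cell (5,2): code 0011 → (5.083,2.000)–(5.784,3.000)
cell (5,3): code 0011 → (5.784,3.000)–(5.530,4.000)
cell (5,4): code 0001 → (5.530,4.000)–(5.000,4.743)
total: 18 segments, chained into 1 closed loop(s), length Σ = 14.009587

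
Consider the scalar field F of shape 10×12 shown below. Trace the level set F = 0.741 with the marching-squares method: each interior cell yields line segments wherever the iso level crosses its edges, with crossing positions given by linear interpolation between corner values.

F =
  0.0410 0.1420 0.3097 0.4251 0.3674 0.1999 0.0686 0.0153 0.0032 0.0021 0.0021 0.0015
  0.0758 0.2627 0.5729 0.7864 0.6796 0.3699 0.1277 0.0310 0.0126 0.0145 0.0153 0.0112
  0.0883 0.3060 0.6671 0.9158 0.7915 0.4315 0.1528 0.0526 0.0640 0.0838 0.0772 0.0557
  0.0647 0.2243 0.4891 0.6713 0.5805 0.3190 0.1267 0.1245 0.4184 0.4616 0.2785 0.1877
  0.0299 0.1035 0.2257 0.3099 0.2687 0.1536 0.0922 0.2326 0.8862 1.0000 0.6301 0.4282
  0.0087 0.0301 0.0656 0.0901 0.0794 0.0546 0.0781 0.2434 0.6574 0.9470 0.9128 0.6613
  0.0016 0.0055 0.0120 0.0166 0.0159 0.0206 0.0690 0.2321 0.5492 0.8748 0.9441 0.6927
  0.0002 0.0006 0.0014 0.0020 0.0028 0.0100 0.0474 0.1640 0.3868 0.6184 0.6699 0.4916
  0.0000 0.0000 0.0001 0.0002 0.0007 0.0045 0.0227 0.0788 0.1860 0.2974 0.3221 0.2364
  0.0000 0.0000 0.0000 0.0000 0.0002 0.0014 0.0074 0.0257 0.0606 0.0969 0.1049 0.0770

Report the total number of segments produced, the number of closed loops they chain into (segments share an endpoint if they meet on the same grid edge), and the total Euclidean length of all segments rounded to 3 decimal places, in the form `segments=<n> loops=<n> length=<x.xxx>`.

cell (0,2): code 0100 → (0.874,3.000)–(1.000,2.787)
cell (0,3): code 1000 → (1.000,3.425)–(0.874,3.000)
cell (1,2): code 0110 → (1.000,2.787)–(2.000,2.297)
cell (1,3): code 1101 → (1.549,4.000)–(1.000,3.425)
cell (1,4): code 1000 → (2.000,4.140)–(1.549,4.000)
cell (2,2): code 0010 → (2.000,2.297)–(2.715,3.000)
cell (2,3): code 0011 → (2.715,3.000)–(2.239,4.000)
cell (2,4): code 0001 → (2.239,4.000)–(2.000,4.140)
cell (3,7): code 0100 → (3.690,8.000)–(4.000,7.778)
cell (3,8): code 1100 → (3.519,9.000)–(3.690,8.000)
cell (3,9): code 1000 → (4.000,9.700)–(3.519,9.000)
cell (4,7): code 0010 → (4.000,7.778)–(4.635,8.000)
cell (4,8): code 0111 → (4.635,8.000)–(5.000,8.289)
cell (4,9): code 1101 → (4.392,10.000)–(4.000,9.700)
cell (4,10): code 1000 → (5.000,10.683)–(4.392,10.000)
cell (5,8): code 0110 → (5.000,8.289)–(6.000,8.589)
cell (5,10): code 1001 → (6.000,10.808)–(5.000,10.683)
cell (6,8): code 0010 → (6.000,8.589)–(6.522,9.000)
cell (6,9): code 0011 → (6.522,9.000)–(6.741,10.000)
cell (6,10): code 0001 → (6.741,10.000)–(6.000,10.808)
total: 20 segments, chained into 2 closed loop(s), length Σ = 15.086167

segments=20 loops=2 length=15.086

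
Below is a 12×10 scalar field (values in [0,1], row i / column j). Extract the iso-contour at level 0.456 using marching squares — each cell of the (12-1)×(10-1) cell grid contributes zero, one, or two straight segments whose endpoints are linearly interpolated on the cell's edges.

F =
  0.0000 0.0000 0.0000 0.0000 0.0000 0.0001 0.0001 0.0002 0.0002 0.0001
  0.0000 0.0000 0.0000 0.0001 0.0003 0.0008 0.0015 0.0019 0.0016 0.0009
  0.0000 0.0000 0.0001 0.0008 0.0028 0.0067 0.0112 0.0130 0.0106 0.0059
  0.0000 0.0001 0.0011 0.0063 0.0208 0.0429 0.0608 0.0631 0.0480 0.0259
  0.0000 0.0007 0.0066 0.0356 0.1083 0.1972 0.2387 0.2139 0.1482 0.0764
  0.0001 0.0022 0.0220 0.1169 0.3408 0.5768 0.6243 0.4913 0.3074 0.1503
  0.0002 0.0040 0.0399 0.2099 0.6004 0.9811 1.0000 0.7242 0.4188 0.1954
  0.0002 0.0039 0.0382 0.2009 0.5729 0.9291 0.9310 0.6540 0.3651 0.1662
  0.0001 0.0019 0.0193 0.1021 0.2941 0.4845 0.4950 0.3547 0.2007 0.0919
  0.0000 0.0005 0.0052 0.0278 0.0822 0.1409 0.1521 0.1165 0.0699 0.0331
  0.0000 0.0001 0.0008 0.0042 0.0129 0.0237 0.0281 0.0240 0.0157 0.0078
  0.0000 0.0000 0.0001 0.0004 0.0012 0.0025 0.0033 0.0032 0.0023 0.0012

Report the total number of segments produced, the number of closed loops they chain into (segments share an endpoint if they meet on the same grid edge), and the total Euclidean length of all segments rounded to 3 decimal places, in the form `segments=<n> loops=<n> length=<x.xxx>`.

segments=16 loops=1 length=12.223

cell (4,4): code 0100 → (4.682,5.000)–(5.000,4.488)
cell (4,5): code 1100 → (4.564,6.000)–(4.682,5.000)
cell (4,6): code 1100 → (4.873,7.000)–(4.564,6.000)
cell (4,7): code 1000 → (5.000,7.192)–(4.873,7.000)
cell (5,3): code 0100 → (5.444,4.000)–(6.000,3.630)
cell (5,4): code 1110 → (5.000,4.488)–(5.444,4.000)
cell (5,7): code 1001 → (6.000,7.878)–(5.000,7.192)
cell (6,3): code 0110 → (6.000,3.630)–(7.000,3.686)
cell (6,7): code 1001 → (7.000,7.685)–(6.000,7.878)
cell (7,3): code 0010 → (7.000,3.686)–(7.419,4.000)
cell (7,4): code 0111 → (7.419,4.000)–(8.000,4.850)
cell (7,6): code 1011 → (8.000,6.278)–(7.662,7.000)
cell (7,7): code 0001 → (7.662,7.000)–(7.000,7.685)
cell (8,4): code 0010 → (8.000,4.850)–(8.083,5.000)
cell (8,5): code 0011 → (8.083,5.000)–(8.114,6.000)
cell (8,6): code 0001 → (8.114,6.000)–(8.000,6.278)
total: 16 segments, chained into 1 closed loop(s), length Σ = 12.222708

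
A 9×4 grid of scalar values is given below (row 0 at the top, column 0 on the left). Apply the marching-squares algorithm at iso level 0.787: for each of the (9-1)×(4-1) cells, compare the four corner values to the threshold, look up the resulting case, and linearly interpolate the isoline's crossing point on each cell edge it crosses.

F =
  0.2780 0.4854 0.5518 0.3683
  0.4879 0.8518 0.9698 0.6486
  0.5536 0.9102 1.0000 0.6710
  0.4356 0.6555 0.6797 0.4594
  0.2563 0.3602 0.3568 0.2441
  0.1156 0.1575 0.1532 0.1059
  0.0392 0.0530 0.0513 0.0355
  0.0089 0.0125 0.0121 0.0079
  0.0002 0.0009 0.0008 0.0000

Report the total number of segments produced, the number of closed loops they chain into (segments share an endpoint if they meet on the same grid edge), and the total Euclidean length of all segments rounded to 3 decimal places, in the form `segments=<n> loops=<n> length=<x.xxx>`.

segments=8 loops=1 length=6.558

cell (0,0): code 0100 → (0.823,1.000)–(1.000,0.822)
cell (0,1): code 1100 → (0.563,2.000)–(0.823,1.000)
cell (0,2): code 1000 → (1.000,2.569)–(0.563,2.000)
cell (1,0): code 0110 → (1.000,0.822)–(2.000,0.655)
cell (1,2): code 1001 → (2.000,2.647)–(1.000,2.569)
cell (2,0): code 0010 → (2.000,0.655)–(2.484,1.000)
cell (2,1): code 0011 → (2.484,1.000)–(2.665,2.000)
cell (2,2): code 0001 → (2.665,2.000)–(2.000,2.647)
total: 8 segments, chained into 1 closed loop(s), length Σ = 6.557870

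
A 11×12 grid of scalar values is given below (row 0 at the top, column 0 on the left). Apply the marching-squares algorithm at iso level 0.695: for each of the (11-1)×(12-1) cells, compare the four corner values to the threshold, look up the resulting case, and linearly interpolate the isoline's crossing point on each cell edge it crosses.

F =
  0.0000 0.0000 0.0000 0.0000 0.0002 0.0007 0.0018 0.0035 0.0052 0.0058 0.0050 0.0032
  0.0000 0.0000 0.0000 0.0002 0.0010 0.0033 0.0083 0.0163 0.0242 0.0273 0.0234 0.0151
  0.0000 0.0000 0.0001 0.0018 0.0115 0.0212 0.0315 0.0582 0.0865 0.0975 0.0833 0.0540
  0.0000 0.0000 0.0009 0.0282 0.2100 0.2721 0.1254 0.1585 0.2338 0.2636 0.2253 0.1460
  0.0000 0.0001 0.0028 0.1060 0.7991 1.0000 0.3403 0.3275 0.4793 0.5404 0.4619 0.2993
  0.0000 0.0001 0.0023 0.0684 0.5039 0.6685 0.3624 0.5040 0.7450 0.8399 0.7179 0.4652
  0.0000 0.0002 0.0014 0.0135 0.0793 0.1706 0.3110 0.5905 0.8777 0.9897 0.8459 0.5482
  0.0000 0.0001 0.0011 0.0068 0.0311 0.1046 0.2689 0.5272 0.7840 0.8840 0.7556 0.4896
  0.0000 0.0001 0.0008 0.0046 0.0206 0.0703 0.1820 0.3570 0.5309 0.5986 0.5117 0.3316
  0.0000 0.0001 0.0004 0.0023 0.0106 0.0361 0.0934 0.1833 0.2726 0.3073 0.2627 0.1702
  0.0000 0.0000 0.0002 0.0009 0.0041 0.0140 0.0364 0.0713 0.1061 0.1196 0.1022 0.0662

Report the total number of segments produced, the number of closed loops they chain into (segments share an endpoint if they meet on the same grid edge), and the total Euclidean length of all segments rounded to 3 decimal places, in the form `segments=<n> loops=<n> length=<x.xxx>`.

cell (3,3): code 0100 → (3.823,4.000)–(4.000,3.850)
cell (3,4): code 1100 → (3.581,5.000)–(3.823,4.000)
cell (3,5): code 1000 → (4.000,5.462)–(3.581,5.000)
cell (4,3): code 0010 → (4.000,3.850)–(4.353,4.000)
cell (4,4): code 0011 → (4.353,4.000)–(4.920,5.000)
cell (4,5): code 0001 → (4.920,5.000)–(4.000,5.462)
cell (4,7): code 0100 → (4.812,8.000)–(5.000,7.793)
cell (4,8): code 1100 → (4.516,9.000)–(4.812,8.000)
cell (4,9): code 1100 → (4.911,10.000)–(4.516,9.000)
cell (4,10): code 1000 → (5.000,10.091)–(4.911,10.000)
cell (5,7): code 0110 → (5.000,7.793)–(6.000,7.364)
cell (5,10): code 1001 → (6.000,10.507)–(5.000,10.091)
cell (6,7): code 0110 → (6.000,7.364)–(7.000,7.653)
cell (6,10): code 1001 → (7.000,10.228)–(6.000,10.507)
cell (7,7): code 0010 → (7.000,7.653)–(7.352,8.000)
cell (7,8): code 0011 → (7.352,8.000)–(7.662,9.000)
cell (7,9): code 0011 → (7.662,9.000)–(7.248,10.000)
cell (7,10): code 0001 → (7.248,10.000)–(7.000,10.228)
total: 18 segments, chained into 2 closed loop(s), length Σ = 14.183369

segments=18 loops=2 length=14.183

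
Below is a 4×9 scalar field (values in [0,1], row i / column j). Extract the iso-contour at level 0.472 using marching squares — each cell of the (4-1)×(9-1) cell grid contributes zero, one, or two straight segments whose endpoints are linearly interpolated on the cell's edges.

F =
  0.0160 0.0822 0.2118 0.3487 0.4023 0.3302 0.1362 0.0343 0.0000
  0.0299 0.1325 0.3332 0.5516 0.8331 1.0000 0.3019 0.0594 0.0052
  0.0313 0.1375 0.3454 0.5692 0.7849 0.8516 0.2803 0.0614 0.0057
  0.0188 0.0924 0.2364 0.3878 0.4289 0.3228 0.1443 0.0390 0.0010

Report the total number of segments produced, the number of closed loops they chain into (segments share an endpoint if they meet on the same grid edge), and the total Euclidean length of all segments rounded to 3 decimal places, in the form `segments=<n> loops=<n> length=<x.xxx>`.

cell (0,2): code 0100 → (0.608,3.000)–(1.000,2.636)
cell (0,3): code 1100 → (0.162,4.000)–(0.608,3.000)
cell (0,4): code 1100 → (0.212,5.000)–(0.162,4.000)
cell (0,5): code 1000 → (1.000,5.756)–(0.212,5.000)
cell (1,2): code 0110 → (1.000,2.636)–(2.000,2.566)
cell (1,5): code 1001 → (2.000,5.664)–(1.000,5.756)
cell (2,2): code 0010 → (2.000,2.566)–(2.536,3.000)
cell (2,3): code 0011 → (2.536,3.000)–(2.879,4.000)
cell (2,4): code 0011 → (2.879,4.000)–(2.718,5.000)
cell (2,5): code 0001 → (2.718,5.000)–(2.000,5.664)
total: 10 segments, chained into 1 closed loop(s), length Σ = 9.468764

segments=10 loops=1 length=9.469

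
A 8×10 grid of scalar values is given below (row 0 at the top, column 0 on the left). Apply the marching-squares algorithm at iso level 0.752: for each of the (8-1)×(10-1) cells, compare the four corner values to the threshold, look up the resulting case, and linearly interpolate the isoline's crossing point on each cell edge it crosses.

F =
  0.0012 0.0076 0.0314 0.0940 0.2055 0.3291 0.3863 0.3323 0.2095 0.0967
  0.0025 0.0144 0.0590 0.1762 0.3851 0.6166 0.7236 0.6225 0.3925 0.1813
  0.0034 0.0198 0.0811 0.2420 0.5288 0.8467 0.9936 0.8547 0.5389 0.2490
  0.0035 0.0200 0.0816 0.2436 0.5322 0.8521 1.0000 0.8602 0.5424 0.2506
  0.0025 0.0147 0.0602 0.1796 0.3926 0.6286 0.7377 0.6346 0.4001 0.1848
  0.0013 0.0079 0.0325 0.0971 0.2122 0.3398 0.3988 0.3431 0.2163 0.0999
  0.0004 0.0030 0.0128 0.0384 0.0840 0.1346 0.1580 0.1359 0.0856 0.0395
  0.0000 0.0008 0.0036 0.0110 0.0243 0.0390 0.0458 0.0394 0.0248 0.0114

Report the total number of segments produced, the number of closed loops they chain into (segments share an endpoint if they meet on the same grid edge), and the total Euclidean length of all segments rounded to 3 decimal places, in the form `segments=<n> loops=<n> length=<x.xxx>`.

segments=10 loops=1 length=8.620

cell (1,4): code 0100 → (1.588,5.000)–(2.000,4.702)
cell (1,5): code 1100 → (1.105,6.000)–(1.588,5.000)
cell (1,6): code 1100 → (1.558,7.000)–(1.105,6.000)
cell (1,7): code 1000 → (2.000,7.325)–(1.558,7.000)
cell (2,4): code 0110 → (2.000,4.702)–(3.000,4.687)
cell (2,7): code 1001 → (3.000,7.340)–(2.000,7.325)
cell (3,4): code 0010 → (3.000,4.687)–(3.448,5.000)
cell (3,5): code 0011 → (3.448,5.000)–(3.945,6.000)
cell (3,6): code 0011 → (3.945,6.000)–(3.480,7.000)
cell (3,7): code 0001 → (3.480,7.000)–(3.000,7.340)
total: 10 segments, chained into 1 closed loop(s), length Σ = 8.620222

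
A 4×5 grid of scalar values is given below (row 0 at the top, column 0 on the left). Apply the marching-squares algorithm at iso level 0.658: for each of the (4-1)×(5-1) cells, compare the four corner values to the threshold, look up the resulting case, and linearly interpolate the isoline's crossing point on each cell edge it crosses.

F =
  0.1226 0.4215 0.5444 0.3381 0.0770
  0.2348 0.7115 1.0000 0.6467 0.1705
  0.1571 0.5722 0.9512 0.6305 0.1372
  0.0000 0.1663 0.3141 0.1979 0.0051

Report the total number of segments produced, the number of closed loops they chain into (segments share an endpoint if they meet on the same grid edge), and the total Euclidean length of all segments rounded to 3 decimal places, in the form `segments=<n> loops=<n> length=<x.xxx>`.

cell (0,0): code 0100 → (0.816,1.000)–(1.000,0.888)
cell (0,1): code 1100 → (0.249,2.000)–(0.816,1.000)
cell (0,2): code 1000 → (1.000,2.968)–(0.249,2.000)
cell (1,0): code 0010 → (1.000,0.888)–(1.384,1.000)
cell (1,1): code 0111 → (1.384,1.000)–(2.000,1.226)
cell (1,2): code 1001 → (2.000,2.914)–(1.000,2.968)
cell (2,1): code 0010 → (2.000,1.226)–(2.460,2.000)
cell (2,2): code 0001 → (2.460,2.000)–(2.000,2.914)
total: 8 segments, chained into 1 closed loop(s), length Σ = 6.571549

segments=8 loops=1 length=6.572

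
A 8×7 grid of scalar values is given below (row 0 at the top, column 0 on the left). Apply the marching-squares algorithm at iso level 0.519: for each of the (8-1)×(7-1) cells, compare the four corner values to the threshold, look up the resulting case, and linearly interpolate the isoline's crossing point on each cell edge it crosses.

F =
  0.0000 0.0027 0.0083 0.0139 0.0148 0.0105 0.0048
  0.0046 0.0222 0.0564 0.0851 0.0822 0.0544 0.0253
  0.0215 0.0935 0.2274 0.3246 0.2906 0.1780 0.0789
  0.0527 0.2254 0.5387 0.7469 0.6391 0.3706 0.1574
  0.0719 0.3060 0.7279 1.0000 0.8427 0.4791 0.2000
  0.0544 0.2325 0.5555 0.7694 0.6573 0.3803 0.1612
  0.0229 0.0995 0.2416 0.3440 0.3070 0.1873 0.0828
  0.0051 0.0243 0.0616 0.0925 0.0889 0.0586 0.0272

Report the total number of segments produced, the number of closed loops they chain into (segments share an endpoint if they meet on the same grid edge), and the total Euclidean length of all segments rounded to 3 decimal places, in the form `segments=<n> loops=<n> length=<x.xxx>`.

cell (2,1): code 0100 → (2.937,2.000)–(3.000,1.937)
cell (2,2): code 1100 → (2.460,3.000)–(2.937,2.000)
cell (2,3): code 1100 → (2.655,4.000)–(2.460,3.000)
cell (2,4): code 1000 → (3.000,4.447)–(2.655,4.000)
cell (3,1): code 0110 → (3.000,1.937)–(4.000,1.505)
cell (3,4): code 1001 → (4.000,4.890)–(3.000,4.447)
cell (4,1): code 0110 → (4.000,1.505)–(5.000,1.887)
cell (4,4): code 1001 → (5.000,4.499)–(4.000,4.890)
cell (5,1): code 0010 → (5.000,1.887)–(5.116,2.000)
cell (5,2): code 0011 → (5.116,2.000)–(5.589,3.000)
cell (5,3): code 0011 → (5.589,3.000)–(5.395,4.000)
cell (5,4): code 0001 → (5.395,4.000)–(5.000,4.499)
total: 12 segments, chained into 1 closed loop(s), length Σ = 10.030984

segments=12 loops=1 length=10.031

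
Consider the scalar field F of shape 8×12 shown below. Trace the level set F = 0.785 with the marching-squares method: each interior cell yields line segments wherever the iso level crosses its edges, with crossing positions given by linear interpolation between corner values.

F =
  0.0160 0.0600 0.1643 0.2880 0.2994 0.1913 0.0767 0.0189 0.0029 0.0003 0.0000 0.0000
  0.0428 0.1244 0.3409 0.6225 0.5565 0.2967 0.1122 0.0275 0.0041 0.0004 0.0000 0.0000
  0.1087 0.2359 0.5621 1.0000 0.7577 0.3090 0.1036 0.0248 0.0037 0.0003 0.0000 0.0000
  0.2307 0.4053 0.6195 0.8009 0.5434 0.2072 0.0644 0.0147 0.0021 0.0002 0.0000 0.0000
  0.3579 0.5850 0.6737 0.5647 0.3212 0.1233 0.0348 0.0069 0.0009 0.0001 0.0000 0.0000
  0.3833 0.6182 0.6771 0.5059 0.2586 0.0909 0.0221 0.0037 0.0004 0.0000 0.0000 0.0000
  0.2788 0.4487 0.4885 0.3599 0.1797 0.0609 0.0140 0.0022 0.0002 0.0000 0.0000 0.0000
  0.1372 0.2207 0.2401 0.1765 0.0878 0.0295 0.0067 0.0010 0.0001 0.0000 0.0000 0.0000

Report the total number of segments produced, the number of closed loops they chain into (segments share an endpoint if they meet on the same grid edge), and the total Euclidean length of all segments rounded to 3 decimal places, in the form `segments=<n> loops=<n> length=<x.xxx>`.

segments=6 loops=1 length=4.383

cell (1,2): code 0100 → (1.430,3.000)–(2.000,2.509)
cell (1,3): code 1000 → (2.000,3.887)–(1.430,3.000)
cell (2,2): code 0110 → (2.000,2.509)–(3.000,2.912)
cell (2,3): code 1001 → (3.000,3.062)–(2.000,3.887)
cell (3,2): code 0010 → (3.000,2.912)–(3.067,3.000)
cell (3,3): code 0001 → (3.067,3.000)–(3.000,3.062)
total: 6 segments, chained into 1 closed loop(s), length Σ = 4.383234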